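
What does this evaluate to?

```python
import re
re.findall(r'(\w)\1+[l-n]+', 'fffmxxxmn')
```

`\1` has to match the exact text group 1 already captured.
Matches: at [0:4] match 'fffm', group 1 = 'f'; at [4:9] match 'xxxmn', group 1 = 'x'.
One capturing group, so `findall` returns just the captured substring from each match — 2 in all.

['f', 'x']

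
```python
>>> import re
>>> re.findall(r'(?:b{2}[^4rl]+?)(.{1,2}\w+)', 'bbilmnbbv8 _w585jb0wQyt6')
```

This matches exactly 2 of the literal 'b', then one or more of any character except [4rl] (lazy) (non-capturing group); then 1 to 2 of any character, then one or more of a word character (captured).
`findall` collects group 1 from the one match (1 total).

['lmnbbv8']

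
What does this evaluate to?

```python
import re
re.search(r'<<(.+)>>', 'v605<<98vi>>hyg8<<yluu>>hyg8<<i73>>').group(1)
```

'98vi>>hyg8<<yluu>>hyg8<<i73'

`search` walks the string left to right and returns the first match it finds.
The match spans [4:35] → '<<98vi>>hyg8<<yluu>>hyg8<<i73>>'.
Captured: group 1 = '98vi>>hyg8<<yluu>>hyg8<<i73'.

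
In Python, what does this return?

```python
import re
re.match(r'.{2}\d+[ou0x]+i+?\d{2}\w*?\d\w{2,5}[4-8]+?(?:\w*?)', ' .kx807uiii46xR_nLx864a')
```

The pattern matches exactly 2 of any character, then one or more of a digit, then one or more of one of [ou0x]; then one or more of a literal 'i' (lazy), then exactly 2 of a digit, then zero or more of a word character (lazy); then a digit, then 2 to 5 of a word character, then one or more of a character in [4-8] (lazy); then zero or more of a word character (lazy) (non-capturing group).
`match` is anchored at position 0; if the pattern doesn't fit there, it returns None.
Here position 0 doesn't satisfy it, so the call returns None.

None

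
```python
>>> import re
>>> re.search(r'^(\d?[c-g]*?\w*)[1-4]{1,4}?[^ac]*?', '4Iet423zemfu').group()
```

'4Iet423'

Pattern: anchored at the start of the string; then optionally a digit, then zero or more of a character in [c-g] (lazy), then zero or more of a word character (captured); then 1 to 4 of a character in [1-4] (lazy), then zero or more of any character except [ac] (lazy).
The match spans [0:7] → '4Iet423'.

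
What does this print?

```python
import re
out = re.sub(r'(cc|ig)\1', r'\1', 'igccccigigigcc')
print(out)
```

`\1` is not a pattern — it's the concrete string captured by group 1, re-applied verbatim.
Matches: at [2:6] → 'cccc'; at [6:10] → 'igig'.
`\1` in the replacement pulls in group 1's text for each match.

igccigigcc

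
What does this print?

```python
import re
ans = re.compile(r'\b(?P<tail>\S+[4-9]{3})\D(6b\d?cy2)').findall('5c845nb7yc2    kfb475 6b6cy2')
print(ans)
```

This matches a word boundary (`\b`, zero-width); then one or more of a non-whitespace character, then exactly 3 of a character in [4-9] (captured as 'tail'); then a non-digit; then the literal '6b', then optionally a digit, then the literal 'cy2' (captured).
Scanning left to right: at [15:28] match 'kfb475 6b6cy2', groups = ('kfb475', '6b6cy2').
With 2 capturing groups, `findall` returns a 2-tuple per match.

[('kfb475', '6b6cy2')]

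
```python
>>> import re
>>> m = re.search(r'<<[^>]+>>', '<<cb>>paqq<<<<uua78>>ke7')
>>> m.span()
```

(0, 6)

The match spans [0:6] → '<<cb>>'.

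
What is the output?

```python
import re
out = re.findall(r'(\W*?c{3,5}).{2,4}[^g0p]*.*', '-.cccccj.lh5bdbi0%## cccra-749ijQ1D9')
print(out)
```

Pattern: zero or more of a non-word character (lazy), then 3 to 5 of the literal 'c' (captured); then 2 to 4 of any character, then zero or more of any character except [g0p], then zero or more of any character.
`findall` collects group 1 from the one match (1 total).

['-.ccccc']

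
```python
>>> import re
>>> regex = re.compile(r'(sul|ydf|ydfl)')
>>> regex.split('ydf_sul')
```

['', 'ydf', '_', 'sul', '']

Because the pattern has a capturing group, `split` also inserts each captured text between the pieces.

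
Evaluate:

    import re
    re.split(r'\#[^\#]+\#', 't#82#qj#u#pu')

['t', 'qj', 'pu']

Matches to split on: at [1:5] → '#82#'; at [7:10] → '#u#'.
Each match becomes a cut point; 3 segments remain.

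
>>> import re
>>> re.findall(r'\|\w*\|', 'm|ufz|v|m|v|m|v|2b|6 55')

With no groups in the pattern, `findall` gives back each whole match — 4 here.

['|ufz|', '|m|', '|m|', '|2b|']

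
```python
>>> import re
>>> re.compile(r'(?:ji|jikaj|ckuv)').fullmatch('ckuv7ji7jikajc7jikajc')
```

For `fullmatch`, every character of the input must be accounted for by the pattern.
Here there's no way to consume every character, so the call returns None.

None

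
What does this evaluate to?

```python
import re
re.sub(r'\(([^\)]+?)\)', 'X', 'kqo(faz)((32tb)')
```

Every occurrence is swapped for 'X'.

'kqoXX'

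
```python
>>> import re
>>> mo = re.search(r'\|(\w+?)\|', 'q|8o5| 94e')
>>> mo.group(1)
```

'8o5'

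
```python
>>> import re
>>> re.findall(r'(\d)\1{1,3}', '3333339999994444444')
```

The backreference `\1` re-matches whatever the first group consumed, character for character.
Matches: at [0:4] match '3333', group 1 = '3'; at [4:6] match '33', group 1 = '3'; at [6:10] match '9999', group 1 = '9'; at [10:12] match '99', group 1 = '9'; at [12:16] match '4444', group 1 = '4'; ….
With a single group, `findall` returns only what that group captured — 6 items.

['3', '3', '9', '9', '4', '4']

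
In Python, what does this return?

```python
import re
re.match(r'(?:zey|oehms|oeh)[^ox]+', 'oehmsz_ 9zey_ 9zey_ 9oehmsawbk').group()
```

`re.match` only tries the pattern at the start of the string.
The match spans [0:21] → 'oehmsz_ 9zey_ 9zey_ 9'.

'oehmsz_ 9zey_ 9zey_ 9'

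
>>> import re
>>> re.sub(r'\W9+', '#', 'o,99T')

'o#T'

The pattern matches a non-word character; then one or more of a literal '9'.
`sub` substitutes '#' at each match site.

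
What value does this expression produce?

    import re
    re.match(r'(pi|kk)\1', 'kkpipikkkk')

None

`match` is anchored at position 0; if the pattern doesn't fit there, it returns None.
Here position 0 doesn't satisfy it, so the call returns None.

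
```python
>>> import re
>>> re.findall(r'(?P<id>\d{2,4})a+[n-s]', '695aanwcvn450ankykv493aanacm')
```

Pattern: 2 to 4 of a digit (captured as 'id'); then one or more of the literal 'a', then a character in [n-s].
Scanning left to right: at [0:6] match '695aan', group 1 = '695'; at [10:15] match '450an', group 1 = '450'; at [19:25] match '493aan', group 1 = '493'.
With a single group, `findall` returns only what that group captured — 3 items.

['695', '450', '493']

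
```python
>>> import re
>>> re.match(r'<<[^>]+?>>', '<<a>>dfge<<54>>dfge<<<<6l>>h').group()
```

`re.match` won't scan ahead — the pattern has to work from the very first character.
The match spans [0:5] → '<<a>>'.

'<<a>>'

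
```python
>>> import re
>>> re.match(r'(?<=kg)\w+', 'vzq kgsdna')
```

None

The lookaround is zero-width — it requires the adjacent text to match without consuming it, so the asserted text isn't part of the match.
`re.match` only tries the pattern at the start of the string.
Here the string doesn't start with a match, so the call returns None.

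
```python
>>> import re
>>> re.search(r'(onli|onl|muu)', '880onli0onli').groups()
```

('onli',)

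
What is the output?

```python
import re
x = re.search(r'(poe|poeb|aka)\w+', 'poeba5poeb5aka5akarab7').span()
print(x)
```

(0, 22)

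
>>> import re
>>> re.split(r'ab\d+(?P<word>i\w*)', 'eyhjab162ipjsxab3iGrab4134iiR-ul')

['eyhj', 'ipjsxab3iGrab4134iiR', '-ul']

Pattern: the literal 'ab', then one or more of a digit; then a literal 'i', then zero or more of a word character (captured as 'word').
Matches to split on: at [4:29] → 'ab162ipjsxab3iGrab4134iiR'.
The group in the pattern means `split` returns the separators' captures alongside the pieces.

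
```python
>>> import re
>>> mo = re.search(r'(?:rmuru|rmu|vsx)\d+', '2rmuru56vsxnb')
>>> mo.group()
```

`re.search` tries every starting position until one works.
The match spans [1:8] → 'rmuru56'.

'rmuru56'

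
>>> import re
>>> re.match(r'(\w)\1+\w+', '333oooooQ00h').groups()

The match spans [0:12] → '333oooooQ00h'.
Captured: group 1 = '3'.

('3',)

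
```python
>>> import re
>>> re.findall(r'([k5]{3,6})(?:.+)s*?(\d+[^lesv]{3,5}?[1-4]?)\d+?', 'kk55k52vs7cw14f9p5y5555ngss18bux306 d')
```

The pattern matches 3 to 6 of one of [k5] (captured); then one or more of any character (non-capturing group); then zero or more of a literal 's' (lazy); then one or more of a digit, then 3 to 5 of any character except [lesv] (lazy), then optionally a character in [1-4] (captured); then one or more of a digit (lazy).
Matches: at [0:34] match 'kk55k52vs7cw14f9p5y5555ngss18bux30', groups = ('kk55k5', '8bux3').
2 groups means the one result is a tuple of 2 captured strings — 1 here.

[('kk55k5', '8bux3')]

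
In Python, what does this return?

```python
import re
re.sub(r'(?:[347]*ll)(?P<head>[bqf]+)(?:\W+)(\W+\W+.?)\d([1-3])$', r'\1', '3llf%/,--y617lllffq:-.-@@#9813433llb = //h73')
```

'3llf%/,--y617lllffq:-.-@@#981b'

Pattern: zero or more of one of [347], then the literal 'll' (non-capturing group); then one or more of one of [bqf] (captured as 'head'); then one or more of a non-word character (non-capturing group); then one or more of a non-word character, then one or more of a non-word character, then optionally any character (captured); then a digit; then a character in [1-3] (captured); then anchored at the end.
Matches: at [29:44] → '3433llb = //h73'.
The replacement refers to a captured group, so each match is rewritten using its own captured text.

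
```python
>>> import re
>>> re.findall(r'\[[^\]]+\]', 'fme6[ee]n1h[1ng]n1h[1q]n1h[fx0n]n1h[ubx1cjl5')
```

Matches: at [4:8] → '[ee]'; at [11:16] → '[1ng]'; at [19:23] → '[1q]'; at [26:32] → '[fx0n]'.
No capturing groups, so `findall` returns the 4 full match strings.

['[ee]', '[1ng]', '[1q]', '[fx0n]']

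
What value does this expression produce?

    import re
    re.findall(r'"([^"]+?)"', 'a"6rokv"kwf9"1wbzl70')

['6rokv']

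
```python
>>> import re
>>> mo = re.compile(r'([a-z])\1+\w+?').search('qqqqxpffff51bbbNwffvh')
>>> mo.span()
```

(0, 5)

`\1` is not a pattern — it's the concrete string captured by group 1, re-applied verbatim.
`re.search` tries every starting position until one works.
The match spans [0:5] → 'qqqqx'.
Captured: group 1 = 'q'.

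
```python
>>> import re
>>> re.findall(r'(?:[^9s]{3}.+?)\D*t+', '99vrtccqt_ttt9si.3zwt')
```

['vrtccqt_ttt', 'i.3zwt']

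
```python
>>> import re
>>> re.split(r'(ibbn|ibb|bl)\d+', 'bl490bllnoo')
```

['', 'bl', 'bllnoo']

`re.split` interleaves the captured-group text with the surrounding fragments.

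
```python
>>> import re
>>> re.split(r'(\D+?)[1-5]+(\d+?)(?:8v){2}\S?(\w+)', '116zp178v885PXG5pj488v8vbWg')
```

['116zp178v885PXG5', 'pj', '8', 'Wg', '']

The pattern matches one or more of a non-digit (lazy) (captured); then one or more of a character in [1-5]; then one or more of a digit (lazy) (captured); then the literal '8v' repeated 2 times, then optionally a non-whitespace character; then one or more of a word character (captured).
Matches to split on: at [16:27] → 'pj488v8vbWg'.
The group in the pattern means `split` returns the separators' captures alongside the pieces.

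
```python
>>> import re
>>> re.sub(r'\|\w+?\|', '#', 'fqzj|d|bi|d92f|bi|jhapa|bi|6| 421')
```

`sub` substitutes '#' at each match site.

'fqzj#bi#bi#bi# 421'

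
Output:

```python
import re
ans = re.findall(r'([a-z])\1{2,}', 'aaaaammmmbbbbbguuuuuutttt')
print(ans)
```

['a', 'm', 'b', 'u', 't']

`\1` has to match the exact text group 1 already captured.
Walking the string: at [0:5] match 'aaaaa', group 1 = 'a'; at [5:9] match 'mmmm', group 1 = 'm'; at [9:14] match 'bbbbb', group 1 = 'b'; at [15:21] match 'uuuuuu', group 1 = 'u'; at [21:25] match 'tttt', group 1 = 't'.
Because there's exactly one group, `findall` drops the full match and keeps group 1 from each hit.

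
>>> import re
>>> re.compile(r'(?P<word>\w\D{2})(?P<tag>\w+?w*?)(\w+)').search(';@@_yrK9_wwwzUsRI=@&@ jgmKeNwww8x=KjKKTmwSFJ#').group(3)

'9_wwwzUsRI'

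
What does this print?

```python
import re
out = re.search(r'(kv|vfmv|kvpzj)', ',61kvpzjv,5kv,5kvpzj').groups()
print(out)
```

('kv',)

The match spans [3:5] → 'kv'.
Captured: group 1 = 'kv'.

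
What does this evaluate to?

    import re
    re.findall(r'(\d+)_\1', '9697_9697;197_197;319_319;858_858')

`\1` is not a pattern — it's the concrete string captured by group 1, re-applied verbatim.
Because there's exactly one group, `findall` drops the full match and keeps group 1 from each hit.

['9697', '197', '319', '858']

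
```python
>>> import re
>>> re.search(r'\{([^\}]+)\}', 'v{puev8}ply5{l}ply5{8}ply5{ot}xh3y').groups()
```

Unlike `match`, `search` isn't anchored — it looks for the pattern anywhere in the string.
The match spans [1:8] → '{puev8}'.
Captured: group 1 = 'puev8'.

('puev8',)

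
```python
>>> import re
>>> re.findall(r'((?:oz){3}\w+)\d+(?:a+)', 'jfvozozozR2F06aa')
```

['ozozozR2F0']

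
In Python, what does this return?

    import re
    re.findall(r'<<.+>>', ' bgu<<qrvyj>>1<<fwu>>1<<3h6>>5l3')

['<<qrvyj>>1<<fwu>>1<<3h6>>']

Scanning left to right: at [4:29] → '<<qrvyj>>1<<fwu>>1<<3h6>>'.
Since nothing is captured, `findall` lists the 1 matched substring directly.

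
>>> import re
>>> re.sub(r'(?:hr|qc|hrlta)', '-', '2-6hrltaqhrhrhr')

The regex engine tests alternatives in the order written; an earlier branch that matches wins even if a later one would match more.
Matches: at [3:5] → 'hr'; at [9:11] → 'hr'; at [11:13] → 'hr'; at [13:15] → 'hr'.
Every occurrence is swapped for '-'.

'2-6-ltaq---'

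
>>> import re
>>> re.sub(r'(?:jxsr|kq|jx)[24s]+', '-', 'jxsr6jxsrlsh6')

'-r6-rlsh6'

Matches: at [0:3] → 'jxs'; at [5:8] → 'jxs'.
`sub` substitutes '-' at each match site.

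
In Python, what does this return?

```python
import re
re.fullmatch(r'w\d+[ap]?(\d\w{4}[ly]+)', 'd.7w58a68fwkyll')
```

None

This matches the literal 'w', then one or more of a digit, then optionally one of [ap]; then a digit, then exactly 4 of a word character, then one or more of one of [ly] (captured).
`re.fullmatch` is like wrapping the pattern in `^…$` (in single-line mode).
Here there's no way to consume every character, so the call returns None.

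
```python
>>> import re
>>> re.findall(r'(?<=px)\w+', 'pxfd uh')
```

['fd']

The `(?=…)`/`(?<=…)` assertion just peeks at neighbouring text; it doesn't advance the match position.
Walking the string: at [2:4] → 'fd'.
Since nothing is captured, `findall` lists the 1 matched substring directly.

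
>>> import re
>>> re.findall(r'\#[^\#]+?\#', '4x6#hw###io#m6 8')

['#hw#', '#io#']

Since nothing is captured, `findall` lists the 2 matched substrings directly.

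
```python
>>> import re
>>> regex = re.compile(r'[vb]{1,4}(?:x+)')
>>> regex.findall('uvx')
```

['vx']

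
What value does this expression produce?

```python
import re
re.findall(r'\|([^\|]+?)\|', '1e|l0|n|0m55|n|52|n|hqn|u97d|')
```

['l0', '0m55', '52', 'hqn']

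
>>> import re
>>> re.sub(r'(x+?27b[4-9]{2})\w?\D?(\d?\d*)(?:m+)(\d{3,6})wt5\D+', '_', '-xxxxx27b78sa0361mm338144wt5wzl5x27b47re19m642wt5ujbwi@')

The pattern matches one or more of a literal 'x' (lazy), then the literal '27b', then exactly 2 of a character in [4-9] (captured); then optionally a word character, then optionally a non-digit; then optionally a digit, then zero or more of a digit (captured); then one or more of a literal 'm' (non-capturing group); then 3 to 6 of a digit (captured); then the literal 'wt5', then one or more of a non-digit.
Matches: at [1:31] → 'xxxxx27b78sa0361mm338144wt5wzl'; at [32:55] → 'x27b47re19m642wt5ujbwi@'.
Each match is replaced by '_'.

'-_5_'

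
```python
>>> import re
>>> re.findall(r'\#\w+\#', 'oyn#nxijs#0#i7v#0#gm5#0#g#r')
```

Scanning left to right: at [3:10] → '#nxijs#'; at [11:16] → '#i7v#'; at [17:22] → '#gm5#'; at [23:26] → '#g#'.
`findall` yields the raw match text (4 of them) because the pattern has no groups.

['#nxijs#', '#i7v#', '#gm5#', '#g#']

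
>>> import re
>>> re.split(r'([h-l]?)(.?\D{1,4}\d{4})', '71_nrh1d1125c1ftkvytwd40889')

['71_nr', 'h', '1d1125', 'c1ft', 'k', 'vytwd4088', '9']

`re.split` interleaves the captured-group text with the surrounding fragments.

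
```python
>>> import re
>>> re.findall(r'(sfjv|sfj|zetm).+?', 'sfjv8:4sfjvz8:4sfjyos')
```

['sfjv', 'sfjv', 'sfj']

Alternation tries branches left to right and keeps the first one that lets the overall match succeed at that position.
Walking the string: at [0:5] match 'sfjv8', group 1 = 'sfjv'; at [7:12] match 'sfjvz', group 1 = 'sfjv'; at [15:19] match 'sfjy', group 1 = 'sfj'.
One capturing group, so `findall` returns just the captured substring from each match — 3 in all.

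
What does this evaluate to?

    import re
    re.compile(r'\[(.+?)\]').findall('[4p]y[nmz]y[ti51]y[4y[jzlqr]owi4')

['4p', 'nmz', 'ti51', '4y[jzlqr']

The `?` after the quantifier makes it lazy — it takes as little as possible before letting the rest of the pattern try.
Walking the string: at [0:4] match '[4p]', group 1 = '4p'; at [5:10] match '[nmz]', group 1 = 'nmz'; at [11:17] match '[ti51]', group 1 = 'ti51'; at [18:28] match '[4y[jzlqr]', group 1 = '4y[jzlqr'.
Because there's exactly one group, `findall` drops the full match and keeps group 1 from each hit.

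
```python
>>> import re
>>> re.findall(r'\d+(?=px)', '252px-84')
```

['252']

The lookaround is zero-width — it requires the adjacent text to match without consuming it, so the asserted text isn't part of the match.
With no groups in the pattern, `findall` gives back each whole match — 1 here.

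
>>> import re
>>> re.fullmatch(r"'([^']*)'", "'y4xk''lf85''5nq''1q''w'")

None

For `fullmatch`, every character of the input must be accounted for by the pattern.
Here there's no way to consume every character, so the call returns None.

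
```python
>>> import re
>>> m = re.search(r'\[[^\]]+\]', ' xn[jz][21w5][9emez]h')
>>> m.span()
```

`re.search` scans for the first position where the pattern succeeds.
The match spans [3:7] → '[jz]'.

(3, 7)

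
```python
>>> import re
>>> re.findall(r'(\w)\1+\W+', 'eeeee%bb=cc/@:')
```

['e', 'b', 'c']

After group 1 captures some text, `\1` only succeeds where that same text appears again.
Scanning left to right: at [0:6] match 'eeeee%', group 1 = 'e'; at [6:9] match 'bb=', group 1 = 'b'; at [9:14] match 'cc/@:', group 1 = 'c'.
With a single group, `findall` returns only what that group captured — 3 items.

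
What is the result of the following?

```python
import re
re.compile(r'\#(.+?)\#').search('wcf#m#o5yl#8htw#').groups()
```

('m',)

A `+?`/`*?`/`{m,n}?` starts at its minimum and grows only as far as needed for what follows to match.
`search` walks the string left to right and returns the first match it finds.
The match spans [3:6] → '#m#'.
Captured: group 1 = 'm'.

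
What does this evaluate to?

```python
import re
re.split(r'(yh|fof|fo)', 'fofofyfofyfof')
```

Alternation isn't longest-match — the leftmost alternative that fits at this position is chosen.
Matches to split on: at [0:3] → 'fof'; at [6:9] → 'fof'; at [10:13] → 'fof'.
`re.split` interleaves the captured-group text with the surrounding fragments.

['', 'fof', 'ofy', 'fof', 'y', 'fof', '']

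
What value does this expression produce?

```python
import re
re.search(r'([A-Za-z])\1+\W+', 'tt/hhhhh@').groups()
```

('t',)

The match spans [0:3] → 'tt/'.
Captured: group 1 = 't'.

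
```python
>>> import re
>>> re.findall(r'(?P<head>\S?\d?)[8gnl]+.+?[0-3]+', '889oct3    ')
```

One capturing group, so `findall` returns just the captured substring from the one match — 1 in all.

['8']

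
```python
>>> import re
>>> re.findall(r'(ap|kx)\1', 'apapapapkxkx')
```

['ap', 'ap', 'kx']

After group 1 captures some text, `\1` only succeeds where that same text appears again.
Scanning left to right: at [0:4] match 'apap', group 1 = 'ap'; at [4:8] match 'apap', group 1 = 'ap'; at [8:12] match 'kxkx', group 1 = 'kx'.
With a single group, `findall` returns only what that group captured — 3 items.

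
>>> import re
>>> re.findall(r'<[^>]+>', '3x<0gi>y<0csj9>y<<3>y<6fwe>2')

No capturing groups, so `findall` returns the 4 full match strings.

['<0gi>', '<0csj9>', '<<3>', '<6fwe>']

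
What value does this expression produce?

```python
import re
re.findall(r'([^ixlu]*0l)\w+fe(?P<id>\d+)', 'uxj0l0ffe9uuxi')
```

The pattern matches zero or more of any character except [ixlu], then the literal '0l' (captured); then one or more of a word character, then the literal 'fe'; then one or more of a digit (captured as 'id').
Scanning left to right: at [2:10] match 'j0l0ffe9', groups = ('j0l', '9').
2 groups means the one result is a tuple of 2 captured strings — 1 here.

[('j0l', '9')]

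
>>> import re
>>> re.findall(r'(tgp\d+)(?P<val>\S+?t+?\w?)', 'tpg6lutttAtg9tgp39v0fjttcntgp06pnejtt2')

Pattern: the literal 'tgp', then one or more of a digit (captured); then one or more of a non-whitespace character (lazy), then one or more of the literal 't' (lazy), then optionally a word character (captured as 'val').
A non-greedy quantifier consumes as few characters as it can — just enough that the remainder of the pattern still matches from where it stops; whatever follows it matches normally.
Matches: at [13:24] match 'tgp39v0fjtt', groups = ('tgp39', 'v0fjtt'); at [26:37] match 'tgp06pnejtt', groups = ('tgp06', 'pnejtt').
Multiple groups make `findall` return tuples — one 2-tuple for each match.

[('tgp39', 'v0fjtt'), ('tgp06', 'pnejtt')]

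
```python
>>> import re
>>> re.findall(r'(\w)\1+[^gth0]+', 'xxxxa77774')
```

['x']

`\1` has to match the exact text group 1 already captured.
Walking the string: at [0:10] match 'xxxxa77774', group 1 = 'x'.
With a single group, `findall` returns only what that group captured — 1 item.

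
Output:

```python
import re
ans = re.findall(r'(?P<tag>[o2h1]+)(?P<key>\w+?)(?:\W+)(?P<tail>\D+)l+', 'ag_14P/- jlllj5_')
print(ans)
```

[('1', '4P', 'jll')]

This matches one or more of one of [o2h1] (captured as 'tag'); then one or more of a word character (lazy) (captured as 'key'); then one or more of a non-word character (non-capturing group); then one or more of a non-digit (captured as 'tail'); then one or more of a literal 'l'.
Walking the string: at [3:13] match '14P/- jlll', groups = ('1', '4P', 'jll').
`findall` packs the 3 group values into a tuple for every match.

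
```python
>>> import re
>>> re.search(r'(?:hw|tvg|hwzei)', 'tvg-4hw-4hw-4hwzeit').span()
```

(0, 3)

The match spans [0:3] → 'tvg'.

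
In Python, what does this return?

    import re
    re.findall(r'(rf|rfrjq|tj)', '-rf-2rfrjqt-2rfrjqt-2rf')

['rf', 'rf', 'rf', 'rf']

The regex engine tests alternatives in the order written; an earlier branch that matches wins even if a later one would match more.
`findall` collects group 1 from each match (4 total).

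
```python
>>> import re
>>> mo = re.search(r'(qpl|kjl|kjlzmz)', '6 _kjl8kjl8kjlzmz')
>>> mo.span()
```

`re.search` scans for the first position where the pattern succeeds.
The match spans [3:6] → 'kjl'.
Captured: group 1 = 'kjl'.

(3, 6)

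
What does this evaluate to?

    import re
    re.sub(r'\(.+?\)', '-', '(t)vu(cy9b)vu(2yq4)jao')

A non-greedy quantifier consumes as few characters as it can — just enough that the remainder of the pattern still matches from where it stops; whatever follows it matches normally.
Matches: at [0:3] → '(t)'; at [5:11] → '(cy9b)'; at [13:19] → '(2yq4)'.
`sub` substitutes '-' at each match site.

'-vu-vu-jao'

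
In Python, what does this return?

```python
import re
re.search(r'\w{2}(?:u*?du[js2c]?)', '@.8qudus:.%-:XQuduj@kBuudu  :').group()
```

'8qudus'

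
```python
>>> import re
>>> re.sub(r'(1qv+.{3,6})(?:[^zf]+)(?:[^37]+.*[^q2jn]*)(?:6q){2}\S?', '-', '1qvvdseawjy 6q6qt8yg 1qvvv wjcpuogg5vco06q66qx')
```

This matches the literal '1q', then one or more of a literal 'v', then 3 to 6 of any character (captured); then one or more of any character except [zf] (non-capturing group); then one or more of any character except [37], then zero or more of any character, then zero or more of any character except [q2jn] (non-capturing group); then the literal '6q' repeated 2 times, then optionally a non-whitespace character.
Matches: at [0:17] → '1qvvdseawjy 6q6qt'.
Every occurrence is swapped for '-'.

'-8yg 1qvvv wjcpuogg5vco06q66qx'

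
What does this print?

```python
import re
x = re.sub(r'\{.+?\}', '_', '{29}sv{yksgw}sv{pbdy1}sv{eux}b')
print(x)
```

Matches: at [0:4] → '{29}'; at [6:13] → '{yksgw}'; at [15:22] → '{pbdy1}'; at [24:29] → '{eux}'.
Every occurrence is swapped for '_'.

_sv_sv_sv_b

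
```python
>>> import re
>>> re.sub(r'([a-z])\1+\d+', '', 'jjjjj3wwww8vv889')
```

''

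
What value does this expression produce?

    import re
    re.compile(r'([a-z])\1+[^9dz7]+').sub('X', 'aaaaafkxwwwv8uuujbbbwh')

`\1` has to match the exact text group 1 already captured.
Matches: at [0:22] → 'aaaaafkxwwwv8uuujbbbwh'.
Every occurrence is swapped for 'X'.

'X'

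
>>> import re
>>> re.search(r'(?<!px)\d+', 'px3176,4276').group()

The negative lookaround is zero-width — it rules out positions where the adjacent text would match, without consuming anything.
`re.search` tries every starting position until one works.
The match spans [3:6] → '176'.

'176'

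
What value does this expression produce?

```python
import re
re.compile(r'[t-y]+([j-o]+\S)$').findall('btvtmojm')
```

`findall` collects group 1 from the one match (1 total).

['mojm']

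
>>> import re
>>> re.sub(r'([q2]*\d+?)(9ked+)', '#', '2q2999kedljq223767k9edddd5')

'#ljq223767k9edddd5'

Pattern: zero or more of one of [q2], then one or more of a digit (lazy) (captured); then the literal '9ke', then one or more of the literal 'd' (captured).
Matches: at [0:9] → '2q2999ked'.
Every occurrence is swapped for '#'.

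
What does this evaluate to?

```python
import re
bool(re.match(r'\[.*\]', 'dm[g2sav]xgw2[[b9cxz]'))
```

False

`re.match` won't scan ahead — the pattern has to work from the very first character.
Here the pattern fails at index 0, so the call returns None, and `bool(None)` is False.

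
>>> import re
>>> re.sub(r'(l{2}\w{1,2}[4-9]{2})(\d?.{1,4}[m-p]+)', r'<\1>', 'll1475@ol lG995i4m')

'<ll1475>l lG995i4m'

The pattern matches exactly 2 of a literal 'l', then 1 to 2 of a word character, then exactly 2 of a character in [4-9] (captured); then optionally a digit, then 1 to 4 of any character, then one or more of a character in [m-p] (captured).
Matches: at [0:8] → 'll1475@o'.
Each match is replaced using the text its own group 1 captured.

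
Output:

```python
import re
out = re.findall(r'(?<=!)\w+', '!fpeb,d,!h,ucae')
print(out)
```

Lookahead/lookbehind check context without consuming it, so the matched span excludes the asserted characters.
Walking the string: at [1:5] → 'fpeb'; at [9:10] → 'h'.
Since nothing is captured, `findall` lists the 2 matched substrings directly.

['fpeb', 'h']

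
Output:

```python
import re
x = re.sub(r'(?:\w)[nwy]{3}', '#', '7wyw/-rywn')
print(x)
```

#/-#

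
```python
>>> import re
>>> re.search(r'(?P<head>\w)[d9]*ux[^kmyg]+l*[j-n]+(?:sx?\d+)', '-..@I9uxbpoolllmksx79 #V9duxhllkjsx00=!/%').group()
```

'I9uxbpoolllmksx79'

Pattern: a word character (captured as 'head'); then zero or more of one of [d9], then the literal 'ux', then one or more of any character except [kmyg]; then zero or more of the literal 'l', then one or more of a character in [j-n]; then the literal 's', then optionally a literal 'x', then one or more of a digit (non-capturing group).
Unlike `match`, `search` isn't anchored — it looks for the pattern anywhere in the string.
The match spans [4:21] → 'I9uxbpoolllmksx79'.
Captured: group 1 = 'I'.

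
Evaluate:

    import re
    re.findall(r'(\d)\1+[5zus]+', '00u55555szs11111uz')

A backreference is literal: `\1` must see the identical characters the first group matched.
Walking the string: at [0:11] match '00u55555szs', group 1 = '0'; at [11:18] match '11111uz', group 1 = '1'.
One capturing group, so `findall` returns just the captured substring from each match — 2 in all.

['0', '1']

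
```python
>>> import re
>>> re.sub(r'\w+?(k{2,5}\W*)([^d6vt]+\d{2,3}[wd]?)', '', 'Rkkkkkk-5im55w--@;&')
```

Pattern: one or more of a word character (lazy); then 2 to 5 of a literal 'k', then zero or more of a non-word character (captured); then one or more of any character except [d6vt], then 2 to 3 of a digit, then optionally one of [wd] (captured).
Matches: at [0:14] → 'Rkkkkkk-5im55w'.
Every occurrence is swapped for ''.

'--@;&'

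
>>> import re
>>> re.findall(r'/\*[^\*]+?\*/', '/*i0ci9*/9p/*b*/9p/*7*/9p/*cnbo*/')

['/*i0ci9*/', '/*b*/', '/*7*/', '/*cnbo*/']

Scanning left to right: at [0:9] → '/*i0ci9*/'; at [11:16] → '/*b*/'; at [18:23] → '/*7*/'; at [25:33] → '/*cnbo*/'.
`findall` yields the raw match text (4 of them) because the pattern has no groups.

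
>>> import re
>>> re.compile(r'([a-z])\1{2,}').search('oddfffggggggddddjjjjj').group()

'fff'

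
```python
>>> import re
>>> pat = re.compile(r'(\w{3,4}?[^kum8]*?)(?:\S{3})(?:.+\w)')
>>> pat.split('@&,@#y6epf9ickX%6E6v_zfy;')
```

Lazy quantifiers expand one character at a time until the remainder of the pattern can match.
The group in the pattern means `split` returns the separators' captures alongside the pieces.

['@&,@#', 'y6e', ';']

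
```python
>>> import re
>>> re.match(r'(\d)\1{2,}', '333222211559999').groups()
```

`\1` has to match the exact text group 1 already captured.
`re.match` only tries the pattern at the start of the string.
The match spans [0:3] → '333'.
Captured: group 1 = '3'.

('3',)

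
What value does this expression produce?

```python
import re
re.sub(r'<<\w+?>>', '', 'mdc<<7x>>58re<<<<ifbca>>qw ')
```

Matches: at [3:9] → '<<7x>>'; at [15:24] → '<<ifbca>>'.
`sub` substitutes '' at each match site.

'mdc58re<<qw '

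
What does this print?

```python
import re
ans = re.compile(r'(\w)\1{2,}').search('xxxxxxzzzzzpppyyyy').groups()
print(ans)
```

`\1` is not a pattern — it's the concrete string captured by group 1, re-applied verbatim.
`search` walks the string left to right and returns the first match it finds.
The match spans [0:6] → 'xxxxxx'.
Captured: group 1 = 'x'.

('x',)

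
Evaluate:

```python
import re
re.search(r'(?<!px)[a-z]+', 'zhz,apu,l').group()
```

Because the assertion is negative and zero-width, positions next to the forbidden text are skipped.
The match spans [0:3] → 'zhz'.

'zhz'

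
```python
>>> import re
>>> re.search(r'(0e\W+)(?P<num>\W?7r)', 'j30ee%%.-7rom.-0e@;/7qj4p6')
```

None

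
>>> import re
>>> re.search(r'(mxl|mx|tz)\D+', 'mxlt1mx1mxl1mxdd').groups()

('mxl',)

Alternation tries branches left to right and keeps the first one that lets the overall match succeed at that position.
Unlike `match`, `search` isn't anchored — it looks for the pattern anywhere in the string.
The match spans [0:4] → 'mxlt'.
Captured: group 1 = 'mxl'.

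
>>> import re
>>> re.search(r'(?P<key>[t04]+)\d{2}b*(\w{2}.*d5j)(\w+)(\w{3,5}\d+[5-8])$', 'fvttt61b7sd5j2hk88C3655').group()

The match spans [2:23] → 'ttt61b7sd5j2hk88C3655'.

'ttt61b7sd5j2hk88C3655'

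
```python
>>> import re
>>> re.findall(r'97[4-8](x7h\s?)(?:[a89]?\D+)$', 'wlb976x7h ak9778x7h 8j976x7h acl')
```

Pattern: the literal '97', then a character in [4-8]; then the literal 'x7h', then optionally whitespace (captured); then optionally one of [a89], then one or more of a non-digit (non-capturing group); then anchored at the end.
Scanning left to right: at [22:32] match '976x7h acl', group 1 = 'x7h '.
With a single group, `findall` returns only what that group captured — 1 item.

['x7h ']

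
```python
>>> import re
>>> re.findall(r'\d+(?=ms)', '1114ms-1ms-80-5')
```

['1114', '1']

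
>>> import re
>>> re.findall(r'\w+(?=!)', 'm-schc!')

['schc']

Because the assertion is zero-width, the text it checks is not consumed and won't appear in the result.
No capturing groups, so `findall` returns the 1 full match string.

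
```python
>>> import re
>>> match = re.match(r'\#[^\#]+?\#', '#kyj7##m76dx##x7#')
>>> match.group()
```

`match` is anchored at position 0; if the pattern doesn't fit there, it returns None.
The match spans [0:6] → '#kyj7#'.

'#kyj7#'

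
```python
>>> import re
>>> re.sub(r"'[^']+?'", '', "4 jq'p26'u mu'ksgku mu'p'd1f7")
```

Each match is replaced by ''.

"4 jqu mup'd1f7"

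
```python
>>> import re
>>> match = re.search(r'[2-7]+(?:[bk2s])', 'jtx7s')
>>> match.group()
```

'7s'

The pattern matches one or more of a character in [2-7]; then one of [bk2s] (non-capturing group).
`re.search` tries every starting position until one works.
The match spans [3:5] → '7s'.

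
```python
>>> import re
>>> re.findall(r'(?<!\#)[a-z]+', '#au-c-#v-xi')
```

`(?!…)`/`(?<!…)` only lets a position through if the neighbouring text does NOT match; no characters are consumed.
Scanning left to right: at [2:3] → 'u'; at [4:5] → 'c'; at [9:11] → 'xi'.
With no groups in the pattern, `findall` gives back each whole match — 3 here.

['u', 'c', 'xi']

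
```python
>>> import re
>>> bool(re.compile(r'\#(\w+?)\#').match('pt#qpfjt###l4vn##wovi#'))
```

`re.match` won't scan ahead — the pattern has to work from the very first character.
Here position 0 doesn't satisfy it, so the call returns None, and `bool(None)` is False.

False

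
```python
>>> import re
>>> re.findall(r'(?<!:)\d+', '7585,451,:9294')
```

The negative lookaround is zero-width — it rules out positions where the adjacent text would match, without consuming anything.
Matches: at [0:4] → '7585'; at [5:8] → '451'; at [11:14] → '294'.
No capturing groups, so `findall` returns the 3 full match strings.

['7585', '451', '294']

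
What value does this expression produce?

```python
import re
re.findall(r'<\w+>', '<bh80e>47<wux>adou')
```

['<bh80e>', '<wux>']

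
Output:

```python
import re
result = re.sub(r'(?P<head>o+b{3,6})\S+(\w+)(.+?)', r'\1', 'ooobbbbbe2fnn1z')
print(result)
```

The replacement refers to a captured group, so each match is rewritten using its own captured text.

ooobbbbb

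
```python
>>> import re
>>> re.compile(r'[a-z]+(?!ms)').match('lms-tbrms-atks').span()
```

(0, 3)

Because the assertion is negative and zero-width, positions next to the forbidden text are skipped.
With `match`, the pattern is implicitly anchored at the beginning.
The match spans [0:3] → 'lms'.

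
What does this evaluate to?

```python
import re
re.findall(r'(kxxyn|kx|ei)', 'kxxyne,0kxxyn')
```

['kxxyn', 'kxxyn']

The regex engine tests alternatives in the order written; an earlier branch that matches wins even if a later one would match more.
Scanning left to right: at [0:5] match 'kxxyn', group 1 = 'kxxyn'; at [8:13] match 'kxxyn', group 1 = 'kxxyn'.
Because there's exactly one group, `findall` drops the full match and keeps group 1 from each hit.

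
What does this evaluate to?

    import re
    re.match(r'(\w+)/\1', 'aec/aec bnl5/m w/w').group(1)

'aec'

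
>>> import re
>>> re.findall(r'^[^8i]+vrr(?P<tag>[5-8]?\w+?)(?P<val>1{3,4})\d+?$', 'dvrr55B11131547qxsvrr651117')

[('65', '111')]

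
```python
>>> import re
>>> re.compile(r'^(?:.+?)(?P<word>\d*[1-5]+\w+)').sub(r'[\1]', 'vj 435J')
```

'[435J]'

With the lazy modifier that quantifier settles for the fewest repetitions that let the rest of the pattern succeed (the atoms after it are unaffected and can still be greedy).
`\1` in the replacement pulls in group 1's text for each match.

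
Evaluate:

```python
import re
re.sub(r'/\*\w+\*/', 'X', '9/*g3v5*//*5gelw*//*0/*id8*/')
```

'9XX/*0X'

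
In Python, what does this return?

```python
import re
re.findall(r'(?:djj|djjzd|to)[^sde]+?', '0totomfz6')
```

With no groups in the pattern, `findall` gives back each whole match — 1 here.

['tot']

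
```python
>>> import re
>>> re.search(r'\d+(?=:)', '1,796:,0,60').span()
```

Because the assertion is zero-width, the text it checks is not consumed and won't appear in the result.
The match spans [2:5] → '796'.

(2, 5)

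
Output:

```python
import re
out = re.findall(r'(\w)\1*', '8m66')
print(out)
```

After group 1 captures some text, `\1` only succeeds where that same text appears again.
Walking the string: at [0:1] match '8', group 1 = '8'; at [1:2] match 'm', group 1 = 'm'; at [2:4] match '66', group 1 = '6'.
One capturing group, so `findall` returns just the captured substring from each match — 3 in all.

['8', 'm', '6']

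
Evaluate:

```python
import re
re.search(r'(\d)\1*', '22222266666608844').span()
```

(0, 6)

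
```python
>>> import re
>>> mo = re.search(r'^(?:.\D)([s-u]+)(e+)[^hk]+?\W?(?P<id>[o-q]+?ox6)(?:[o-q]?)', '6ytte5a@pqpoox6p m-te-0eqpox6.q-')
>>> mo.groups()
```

The pattern matches anchored at the start of the string; then any character, then a non-digit (non-capturing group); then one or more of a character in [s-u] (captured); then one or more of a literal 'e' (captured); then one or more of any character except [hk] (lazy), then optionally a non-word character; then one or more of a character in [o-q] (lazy), then the literal 'ox6' (captured as 'id'); then optionally a character in [o-q] (non-capturing group).
Lazy quantifiers expand one character at a time until the remainder of the pattern can match.
Unlike `match`, `search` isn't anchored — it looks for the pattern anywhere in the string.
The match spans [0:16] → '6ytte5a@pqpoox6p'.
Captured: group 1 = 'tt', group 2 = 'e', group 3 = 'pqpoox6'.

('tt', 'e', 'pqpoox6')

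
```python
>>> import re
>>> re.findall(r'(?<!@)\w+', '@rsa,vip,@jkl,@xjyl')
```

A negative assertion filters positions out without eating any characters.
Since nothing is captured, `findall` lists the 4 matched substrings directly.

['sa', 'vip', 'kl', 'jyl']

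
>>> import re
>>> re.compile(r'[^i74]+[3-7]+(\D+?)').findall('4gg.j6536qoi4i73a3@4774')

['q', '@']

This matches one or more of any character except [i74], then one or more of a character in [3-7]; then one or more of a non-digit (lazy) (captured).
Lazy quantifiers expand one character at a time until the remainder of the pattern can match.
Walking the string: at [1:10] match 'gg.j6536q', group 1 = 'q'; at [15:19] match '3a3@', group 1 = '@'.
`findall` collects group 1 from each match (2 total).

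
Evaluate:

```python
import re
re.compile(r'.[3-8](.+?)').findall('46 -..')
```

The pattern matches any character, then a character in [3-8]; then one or more of any character (lazy) (captured).
Scanning left to right: at [0:3] match '46 ', group 1 = ' '.
`findall` collects group 1 from the one match (1 total).

[' ']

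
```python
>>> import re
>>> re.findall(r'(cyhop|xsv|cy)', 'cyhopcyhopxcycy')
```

['cyhop', 'cyhop', 'cy', 'cy']

Branches in `(...|...)` are attempted left-to-right; the first branch that allows the whole pattern to succeed is taken.
With a single group, `findall` returns only what that group captured — 4 items.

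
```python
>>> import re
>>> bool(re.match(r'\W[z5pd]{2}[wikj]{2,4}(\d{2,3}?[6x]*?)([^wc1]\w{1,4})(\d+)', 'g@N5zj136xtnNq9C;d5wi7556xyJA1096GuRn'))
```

False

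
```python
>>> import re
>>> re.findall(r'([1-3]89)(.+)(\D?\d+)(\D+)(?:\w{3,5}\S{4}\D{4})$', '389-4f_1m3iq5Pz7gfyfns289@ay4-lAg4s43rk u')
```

4 groups means the one result is a tuple of 4 captured strings — 1 here.

[('389', '-4f_1m3iq5Pz7gfyfns289@ay', '4', '-')]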